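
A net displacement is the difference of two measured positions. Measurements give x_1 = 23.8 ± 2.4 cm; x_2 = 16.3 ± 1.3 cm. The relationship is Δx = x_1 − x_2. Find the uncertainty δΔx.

For a sum/difference, combine absolute errors in quadrature:
  (δx_1)² = 5.76;  (δx_2)² = 1.69
δΔx = √(7.45) = 2.73 cm

2.73 cm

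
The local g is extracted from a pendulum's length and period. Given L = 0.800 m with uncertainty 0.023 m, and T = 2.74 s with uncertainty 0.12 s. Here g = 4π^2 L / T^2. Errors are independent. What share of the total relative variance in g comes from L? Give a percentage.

(δg/g)² = (1·δL/L)² + (-2·δT/T)²
  L term: (1×0.0287)² = 0.000827
  T term: (-2×0.0438)² = 0.00767
Total = 0.00850. Share from L = 0.000827/0.00850 = 0.0973.

9.73%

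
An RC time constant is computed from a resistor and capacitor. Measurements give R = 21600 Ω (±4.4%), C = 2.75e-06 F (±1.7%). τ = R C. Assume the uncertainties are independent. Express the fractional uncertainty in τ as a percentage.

4.72%

Relative error in a monomial: (δτ/τ)² = Σ (nᵢ · δxᵢ/xᵢ)².
  (1·δR/R)² = (1×0.0440)² = 0.00194;  (1·δC/C)² = (1×0.0170)² = 0.000289
δτ/τ = √(0.00223) = 0.0472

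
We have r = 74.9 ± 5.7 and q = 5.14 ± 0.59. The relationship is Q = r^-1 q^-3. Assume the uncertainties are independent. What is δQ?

3.47e-05

For a monomial Q ∝ r^-1, q^-3, fractional errors add in quadrature:
  (-1·δr/r)² = (-1×0.0761)² = 0.00579;  (-3·δq/q)² = (-3×0.115)² = 0.119
δQ/Q = √(0.124) = 0.353
Q = 9.83e-05, so δQ = 0.353 × 9.83e-05 = 3.47e-05.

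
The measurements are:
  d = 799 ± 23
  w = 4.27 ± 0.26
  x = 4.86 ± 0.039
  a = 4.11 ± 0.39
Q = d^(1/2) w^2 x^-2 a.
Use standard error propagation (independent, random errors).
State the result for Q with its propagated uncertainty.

89.7 ± 14.0

Relative error in a monomial: (δQ/Q)² = Σ (nᵢ · δxᵢ/xᵢ)².
  (½·δd/d)² = (0.5×0.0288)² = 0.000207;  (2·δw/w)² = (2×0.0609)² = 0.0148;  (-2·δx/x)² = (-2×0.00802)² = 0.000258;  (1·δa/a)² = (1×0.0949)² = 0.00900
δQ/Q = √(0.0243) = 0.156
Q = 89.7, so δQ = 0.156 × 89.7 = 14.0.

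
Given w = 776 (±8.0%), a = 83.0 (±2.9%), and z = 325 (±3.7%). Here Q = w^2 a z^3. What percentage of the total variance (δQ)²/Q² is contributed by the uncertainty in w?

(δQ/Q)² = (2·δw/w)² + (1·δa/a)² + (3·δz/z)²
  w term: (2×0.0800)² = 0.0256
  a term: (1×0.0290)² = 0.000841
  z term: (3×0.0370)² = 0.0123
Total = 0.0388. Share from w = 0.0256/0.0388 = 0.660.

66.0%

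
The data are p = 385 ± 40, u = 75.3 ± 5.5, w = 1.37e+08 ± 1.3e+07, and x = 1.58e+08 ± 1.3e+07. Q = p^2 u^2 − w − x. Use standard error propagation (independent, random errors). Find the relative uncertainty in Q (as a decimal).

Let h = p^2·u^2 = 8.4e+08. δh/h = √((2·δp/p)² + (2·δu/u)²) = √(0.0432 + 0.0213) = 0.254, so δh = 2.13e+08.
Q = h − w − x: δQ = √(δh² + δw² + δx²) = √(4.56e+16 + 1.69e+14 + 1.69e+14) = 2.14e+08
Q = 5.45e+08, so δQ/Q = 2.14e+08/5.45e+08 = 0.393.

0.393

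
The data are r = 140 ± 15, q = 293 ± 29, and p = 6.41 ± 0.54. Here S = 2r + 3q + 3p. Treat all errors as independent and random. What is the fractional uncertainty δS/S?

0.0781

Absolute uncertainties add in quadrature for a linear combination:
  (2·δr)² = 900;  (3·δq)² = 7570;  (3·δp)² = 2.62
δS = √(8470) = 92.0
S = 1180, so δS/S = 92.0/1180 = 0.0781.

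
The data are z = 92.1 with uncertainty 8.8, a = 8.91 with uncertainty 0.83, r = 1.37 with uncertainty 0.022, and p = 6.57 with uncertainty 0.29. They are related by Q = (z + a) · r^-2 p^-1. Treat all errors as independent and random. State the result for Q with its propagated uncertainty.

8.19 ± 0.845

Let u = z + a = 101. δu = √(δz² + δa²) = √(77.4 + 0.689) = 8.84, so δu/u = 0.0875.
Q is then a monomial in u, r, p:
δQ/Q = √((δu/u)² + (-2·δr/r)² + (-1·δp/p)²) = √(0.00766 + 0.00103 + 0.00195) = 0.103
Q = 8.19, so δQ = 0.103 × 8.19 = 0.845.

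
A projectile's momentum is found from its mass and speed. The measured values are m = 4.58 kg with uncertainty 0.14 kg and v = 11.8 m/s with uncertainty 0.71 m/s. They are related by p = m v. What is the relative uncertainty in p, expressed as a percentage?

6.75%

Each factor contributes (exponent × relative error)² to (δp/p)²:
  (1·δm/m)² = (1×0.0306)² = 0.000934;  (1·δv/v)² = (1×0.0602)² = 0.00362
δp/p = √(0.00455) = 0.0675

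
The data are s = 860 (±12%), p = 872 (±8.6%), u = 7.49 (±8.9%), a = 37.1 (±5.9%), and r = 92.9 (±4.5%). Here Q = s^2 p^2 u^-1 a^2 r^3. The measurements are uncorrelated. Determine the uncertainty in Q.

Since Q is a product/quotient, work with relative uncertainties:
  (2·δs/s)² = (2×0.120)² = 0.0576;  (2·δp/p)² = (2×0.0860)² = 0.0296;  (-1·δu/u)² = (-1×0.0890)² = 0.00792;  (2·δa/a)² = (2×0.0590)² = 0.0139;  (3·δr/r)² = (3×0.0450)² = 0.0182
δQ/Q = √(0.127) = 0.357
Q = 8.29e+19, so δQ = 0.357 × 8.29e+19 = 2.96e+19.

2.96e+19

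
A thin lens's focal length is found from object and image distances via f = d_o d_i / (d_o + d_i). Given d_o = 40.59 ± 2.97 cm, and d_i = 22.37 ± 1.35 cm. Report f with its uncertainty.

14.42 ± 0.675 cm

∂f/∂d_o = (d_i/(d_o+d_i))² = 0.126;  ∂f/∂d_i = (d_o/(d_o+d_i))² = 0.416
δf = √((∂f/∂d_o · δd_o)² + (∂f/∂d_i · δd_i)²) = √(0.141 + 0.315) = 0.675 cm
f = 14.42 cm.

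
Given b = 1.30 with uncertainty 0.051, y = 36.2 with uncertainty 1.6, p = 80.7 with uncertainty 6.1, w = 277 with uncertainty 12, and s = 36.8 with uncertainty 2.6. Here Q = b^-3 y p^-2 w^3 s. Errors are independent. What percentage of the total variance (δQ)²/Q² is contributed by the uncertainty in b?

(δQ/Q)² = (-3·δb/b)² + (1·δy/y)² + (-2·δp/p)² + (3·δw/w)² + (1·δs/s)²
  b term: (-3×0.0392)² = 0.0139
  y term: (1×0.0442)² = 0.00195
  p term: (-2×0.0756)² = 0.0229
  w term: (3×0.0433)² = 0.0169
  s term: (1×0.0707)² = 0.00499
Total = 0.0605. Share from b = 0.0139/0.0605 = 0.229.

22.9%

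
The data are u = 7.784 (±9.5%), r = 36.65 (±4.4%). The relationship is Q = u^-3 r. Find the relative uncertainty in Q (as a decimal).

0.288

Relative error in a monomial: (δQ/Q)² = Σ (nᵢ · δxᵢ/xᵢ)².
  (-3·δu/u)² = (-3×0.0950)² = 0.0812;  (1·δr/r)² = (1×0.0440)² = 0.00194
δQ/Q = √(0.0832) = 0.288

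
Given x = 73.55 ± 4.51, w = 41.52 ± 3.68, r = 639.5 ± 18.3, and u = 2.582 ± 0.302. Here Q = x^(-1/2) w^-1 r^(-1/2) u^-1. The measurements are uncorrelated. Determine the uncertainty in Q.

Relative error in a monomial: (δQ/Q)² = Σ (nᵢ · δxᵢ/xᵢ)².
  (−½·δx/x)² = (-0.5×0.0613)² = 0.000940;  (-1·δw/w)² = (-1×0.0886)² = 0.00786;  (−½·δr/r)² = (-0.5×0.0286)² = 0.000205;  (-1·δu/u)² = (-1×0.117)² = 0.0137
δQ/Q = √(0.0227) = 0.151
Q = 4.301e-05, so δQ = 0.151 × 4.301e-05 = 6.48e-06.

6.48e-06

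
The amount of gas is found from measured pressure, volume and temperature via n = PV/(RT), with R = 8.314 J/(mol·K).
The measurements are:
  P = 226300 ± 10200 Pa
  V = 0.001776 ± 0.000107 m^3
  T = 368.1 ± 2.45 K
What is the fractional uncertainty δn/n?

0.0755

Products/powers → add relative errors in quadrature, weighted by exponent:
  (1·δP/P)² = (1×0.0451)² = 0.00203;  (1·δV/V)² = (1×0.0602)² = 0.00363;  (-1·δT/T)² = (-1×0.00666)² = 4.43e-05
δn/n = √(0.00571) = 0.0755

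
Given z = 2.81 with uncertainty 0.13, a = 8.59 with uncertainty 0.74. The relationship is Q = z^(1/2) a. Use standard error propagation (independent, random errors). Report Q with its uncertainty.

14.4 ± 1.28

Since Q is a product/quotient, work with relative uncertainties:
  (½·δz/z)² = (0.5×0.0463)² = 0.000535;  (1·δa/a)² = (1×0.0861)² = 0.00742
δQ/Q = √(0.00796) = 0.0892
Q = 14.4, so δQ = 0.0892 × 14.4 = 1.28.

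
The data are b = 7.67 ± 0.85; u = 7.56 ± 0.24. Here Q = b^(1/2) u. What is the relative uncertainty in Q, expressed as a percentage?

Each factor contributes (exponent × relative error)² to (δQ/Q)²:
  (½·δb/b)² = (0.5×0.111)² = 0.00307;  (1·δu/u)² = (1×0.0317)² = 0.00101
δQ/Q = √(0.00408) = 0.0639

6.39%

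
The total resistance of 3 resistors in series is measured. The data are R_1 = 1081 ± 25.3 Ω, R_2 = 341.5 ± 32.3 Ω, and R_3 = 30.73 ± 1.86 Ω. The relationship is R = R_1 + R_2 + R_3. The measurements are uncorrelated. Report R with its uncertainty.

1453 ± 41.1 Ω

R is a linear combination, so absolute uncertainties add in quadrature:
  (δR_1)² = 640;  (δR_2)² = 1040;  (δR_3)² = 3.46
δR = √(1690) = 41.1 Ω
R = 1453 Ω.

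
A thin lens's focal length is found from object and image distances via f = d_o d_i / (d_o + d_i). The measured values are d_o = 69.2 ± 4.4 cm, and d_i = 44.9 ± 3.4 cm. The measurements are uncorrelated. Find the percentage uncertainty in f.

5.23%

∂f/∂d_o = (d_i/(d_o+d_i))² = 0.155;  ∂f/∂d_i = (d_o/(d_o+d_i))² = 0.368
δf = √((∂f/∂d_o · δd_o)² + (∂f/∂d_i · δd_i)²) = √(0.464 + 1.56) = 1.42 cm
f = 27.2 cm, so δf/f = 1.42/27.2 = 0.0523.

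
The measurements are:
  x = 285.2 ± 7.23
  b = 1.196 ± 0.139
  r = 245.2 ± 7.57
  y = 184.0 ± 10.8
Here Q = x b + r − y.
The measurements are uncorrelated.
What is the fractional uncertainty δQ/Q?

Let p = x·b = 341.1. δp/p = √((1·δx/x)² + (1·δb/b)²) = √(0.000643 + 0.0135) = 0.119, so δp = 40.6.
Q = p + r − y: δQ = √(δp² + δr² + δy²) = √(1650 + 57.3 + 117) = 42.7
Q = 402.3, so δQ/Q = 42.7/402.3 = 0.106.

0.106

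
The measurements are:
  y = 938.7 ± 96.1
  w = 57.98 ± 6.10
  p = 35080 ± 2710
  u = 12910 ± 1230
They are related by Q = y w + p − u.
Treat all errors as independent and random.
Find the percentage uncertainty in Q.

Let h = y·w = 54430. δh/h = √((1·δy/y)² + (1·δw/w)²) = √(0.0105 + 0.0111) = 0.147, so δh = 7990.
Q = h + p − u: δQ = √(δh² + δp² + δu²) = √(6.38e+07 + 7.34e+06 + 1.51e+06) = 8530
Q = 76600, so δQ/Q = 8530/76600 = 0.111.

11.1%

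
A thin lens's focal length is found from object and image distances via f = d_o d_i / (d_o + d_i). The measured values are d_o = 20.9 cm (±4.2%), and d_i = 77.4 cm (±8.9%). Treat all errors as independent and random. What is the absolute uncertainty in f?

0.627 cm

∂f/∂d_o = (d_i/(d_o+d_i))² = 0.620;  ∂f/∂d_i = (d_o/(d_o+d_i))² = 0.0452
δf = √((∂f/∂d_o · δd_o)² + (∂f/∂d_i · δd_i)²) = √(0.296 + 0.0970) = 0.627 cm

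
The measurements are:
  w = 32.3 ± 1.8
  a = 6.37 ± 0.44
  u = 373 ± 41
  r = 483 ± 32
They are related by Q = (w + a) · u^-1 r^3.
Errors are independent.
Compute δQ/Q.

Let h = w + a = 38.7. δh = √(δw² + δa²) = √(3.24 + 0.194) = 1.85, so δh/h = 0.0479.
Q is then a monomial in h, u, r:
δQ/Q = √((δh/h)² + (-1·δu/u)² + (3·δr/r)²) = √(0.00230 + 0.0121 + 0.0395) = 0.232

0.232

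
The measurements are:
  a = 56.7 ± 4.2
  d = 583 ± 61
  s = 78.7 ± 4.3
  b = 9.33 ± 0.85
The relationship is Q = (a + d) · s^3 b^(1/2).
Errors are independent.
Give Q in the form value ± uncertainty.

(9.52 ± 1.86) × 10^8

Let u = a + d = 640. δu = √(δa² + δd²) = √(17.6 + 3720) = 61.1, so δu/u = 0.0956.
Q is then a monomial in u, s, b:
δQ/Q = √((δu/u)² + (3·δs/s)² + (½·δb/b)²) = √(0.00914 + 0.0269 + 0.00207) = 0.195
Q = 9.52e+08, so δQ = 0.195 × 9.52e+08 = 1.86e+08.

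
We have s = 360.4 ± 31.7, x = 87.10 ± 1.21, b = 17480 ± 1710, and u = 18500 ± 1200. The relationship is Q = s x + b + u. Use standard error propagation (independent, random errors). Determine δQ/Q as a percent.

Let p = s·x = 31390. δp/p = √((1·δs/s)² + (1·δx/x)²) = √(0.00774 + 0.000193) = 0.0890, so δp = 2800.
Q = p + b + u: δQ = √(δp² + δb² + δu²) = √(7.81e+06 + 2.92e+06 + 1.44e+06) = 3490
Q = 67370, so δQ/Q = 3490/67370 = 0.0518.

5.18%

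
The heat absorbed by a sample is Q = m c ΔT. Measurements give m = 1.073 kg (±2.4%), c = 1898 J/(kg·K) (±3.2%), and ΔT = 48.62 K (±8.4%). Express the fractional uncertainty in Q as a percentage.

Relative error in a monomial: (δQ/Q)² = Σ (nᵢ · δxᵢ/xᵢ)².
  (1·δm/m)² = (1×0.0240)² = 0.000576;  (1·δc/c)² = (1×0.0320)² = 0.00102;  (1·δΔT/ΔT)² = (1×0.0840)² = 0.00706
δQ/Q = √(0.00866) = 0.0930

9.30%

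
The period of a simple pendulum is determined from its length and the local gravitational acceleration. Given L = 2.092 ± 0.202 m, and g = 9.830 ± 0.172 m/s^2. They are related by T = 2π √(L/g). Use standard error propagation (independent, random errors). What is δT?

0.142 s

Relative error in a monomial: (δT/T)² = Σ (nᵢ · δxᵢ/xᵢ)².
  (½·δL/L)² = (0.5×0.0966)² = 0.00233;  (−½·δg/g)² = (-0.5×0.0175)² = 7.65e-05
δT/T = √(0.00241) = 0.0491
T = 2.899 s, so δT = 0.0491 × 2.899 = 0.142 s.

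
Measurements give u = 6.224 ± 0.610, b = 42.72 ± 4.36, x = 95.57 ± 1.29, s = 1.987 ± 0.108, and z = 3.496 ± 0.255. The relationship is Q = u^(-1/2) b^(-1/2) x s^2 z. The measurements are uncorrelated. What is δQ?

Relative error in a monomial: (δQ/Q)² = Σ (nᵢ · δxᵢ/xᵢ)².
  (−½·δu/u)² = (-0.5×0.0980)² = 0.00240;  (−½·δb/b)² = (-0.5×0.102)² = 0.00260;  (1·δx/x)² = (1×0.0135)² = 0.000182;  (2·δs/s)² = (2×0.0544)² = 0.0118;  (1·δz/z)² = (1×0.0729)² = 0.00532
δQ/Q = √(0.0223) = 0.149
Q = 80.90, so δQ = 0.149 × 80.90 = 12.1.

12.1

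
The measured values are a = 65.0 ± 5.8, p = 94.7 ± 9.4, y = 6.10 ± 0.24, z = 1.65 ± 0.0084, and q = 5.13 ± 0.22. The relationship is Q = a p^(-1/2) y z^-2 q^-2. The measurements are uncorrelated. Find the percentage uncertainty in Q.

Each factor contributes (exponent × relative error)² to (δQ/Q)²:
  (1·δa/a)² = (1×0.0892)² = 0.00796;  (−½·δp/p)² = (-0.5×0.0993)² = 0.00246;  (1·δy/y)² = (1×0.0393)² = 0.00155;  (-2·δz/z)² = (-2×0.00509)² = 0.000104;  (-2·δq/q)² = (-2×0.0429)² = 0.00736
δQ/Q = √(0.0194) = 0.139

13.9%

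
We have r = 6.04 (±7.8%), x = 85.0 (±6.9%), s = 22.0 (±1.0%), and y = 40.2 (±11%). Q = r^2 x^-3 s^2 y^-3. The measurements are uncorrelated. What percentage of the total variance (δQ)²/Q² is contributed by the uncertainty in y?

(δQ/Q)² = (2·δr/r)² + (-3·δx/x)² + (2·δs/s)² + (-3·δy/y)²
  r term: (2×0.0780)² = 0.0243
  x term: (-3×0.0690)² = 0.0428
  s term: (2×0.0100)² = 0.000400
  y term: (-3×0.110)² = 0.109
Total = 0.176. Share from y = 0.109/0.176 = 0.617.

61.7%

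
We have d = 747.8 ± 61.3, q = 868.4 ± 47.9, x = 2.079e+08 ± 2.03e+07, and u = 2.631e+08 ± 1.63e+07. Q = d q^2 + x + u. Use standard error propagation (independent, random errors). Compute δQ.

Let p = d·q^2 = 5.639e+08. δp/p = √((1·δd/d)² + (2·δq/q)²) = √(0.00672 + 0.0122) = 0.137, so δp = 7.75e+07.
Q = p + x + u: δQ = √(δp² + δx² + δu²) = √(6.01e+15 + 4.12e+14 + 2.66e+14) = 8.18e+07

8.18e+07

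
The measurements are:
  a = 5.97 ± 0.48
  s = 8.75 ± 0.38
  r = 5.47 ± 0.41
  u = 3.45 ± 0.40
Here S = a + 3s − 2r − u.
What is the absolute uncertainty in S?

1.54

Absolute uncertainties add in quadrature for a linear combination:
  (δa)² = 0.230;  (3·δs)² = 1.30;  (2·δr)² = 0.672;  (δu)² = 0.160
δS = √(2.36) = 1.54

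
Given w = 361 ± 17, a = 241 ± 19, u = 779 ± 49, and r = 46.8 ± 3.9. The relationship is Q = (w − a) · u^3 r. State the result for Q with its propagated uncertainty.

(2.65 ± 0.786) × 10^12

Let h = w − a = 120. δh = √(δw² + δa²) = √(289 + 361) = 25.5, so δh/h = 0.212.
Q is then a monomial in h, u, r:
δQ/Q = √((δh/h)² + (3·δu/u)² + (1·δr/r)²) = √(0.0451 + 0.0356 + 0.00694) = 0.296
Q = 2.65e+12, so δQ = 0.296 × 2.65e+12 = 7.86e+11.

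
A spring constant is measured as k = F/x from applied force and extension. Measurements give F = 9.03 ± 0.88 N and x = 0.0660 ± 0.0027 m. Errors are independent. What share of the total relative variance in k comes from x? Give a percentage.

(δk/k)² = (1·δF/F)² + (-1·δx/x)²
  F term: (1×0.0975)² = 0.00950
  x term: (-1×0.0409)² = 0.00167
Total = 0.0112. Share from x = 0.00167/0.0112 = 0.150.

15.0%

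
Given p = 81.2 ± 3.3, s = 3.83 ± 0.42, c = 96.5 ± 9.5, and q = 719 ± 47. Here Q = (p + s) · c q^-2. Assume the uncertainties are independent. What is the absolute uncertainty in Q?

Let u = p + s = 85.0. δu = √(δp² + δs²) = √(10.9 + 0.176) = 3.33, so δu/u = 0.0391.
Q is then a monomial in u, c, q:
δQ/Q = √((δu/u)² + (1·δc/c)² + (-2·δq/q)²) = √(0.00153 + 0.00969 + 0.0171) = 0.168
Q = 0.0159, so δQ = 0.168 × 0.0159 = 0.00267.

0.00267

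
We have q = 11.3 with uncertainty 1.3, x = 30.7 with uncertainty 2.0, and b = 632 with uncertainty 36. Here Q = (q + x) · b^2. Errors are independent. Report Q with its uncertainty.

Let u = q + x = 42.0. δu = √(δq² + δx²) = √(1.69 + 4.00) = 2.39, so δu/u = 0.0568.
Q is then a monomial in u, b:
δQ/Q = √((δu/u)² + (2·δb/b)²) = √(0.00323 + 0.0130) = 0.127
Q = 1.68e+07, so δQ = 0.127 × 1.68e+07 = 2.14e+06.

(1.68 ± 0.214) × 10^7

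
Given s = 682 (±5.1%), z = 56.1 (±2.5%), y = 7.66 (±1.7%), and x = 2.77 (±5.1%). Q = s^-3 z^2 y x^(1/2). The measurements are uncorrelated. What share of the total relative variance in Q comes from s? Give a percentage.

(δQ/Q)² = (-3·δs/s)² + (2·δz/z)² + (1·δy/y)² + (½·δx/x)²
  s term: (-3×0.0510)² = 0.0234
  z term: (2×0.0250)² = 0.00250
  y term: (1×0.0170)² = 0.000289
  x term: (0.5×0.0510)² = 0.000650
Total = 0.0268. Share from s = 0.0234/0.0268 = 0.872.

87.2%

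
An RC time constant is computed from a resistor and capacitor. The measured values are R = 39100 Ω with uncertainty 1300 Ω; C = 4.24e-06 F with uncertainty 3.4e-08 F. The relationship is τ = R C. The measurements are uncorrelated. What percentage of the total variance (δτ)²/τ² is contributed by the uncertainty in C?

5.50%

(δτ/τ)² = (1·δR/R)² + (1·δC/C)²
  R term: (1×0.0332)² = 0.00111
  C term: (1×0.00802)² = 6.43e-05
Total = 0.00117. Share from C = 6.43e-05/0.00117 = 0.0550.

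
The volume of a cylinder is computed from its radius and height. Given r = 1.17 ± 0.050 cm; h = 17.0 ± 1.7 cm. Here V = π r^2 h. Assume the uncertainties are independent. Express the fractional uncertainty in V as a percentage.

13.2%

V is a product of powers, so relative uncertainties combine in quadrature:
  (2·δr/r)² = (2×0.0427)² = 0.00731;  (1·δh/h)² = (1×0.100)² = 0.0100
δV/V = √(0.0173) = 0.132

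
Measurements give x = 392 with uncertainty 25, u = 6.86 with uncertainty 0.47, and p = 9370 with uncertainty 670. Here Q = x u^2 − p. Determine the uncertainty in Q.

2870

Let w = x·u^2 = 18400. δw/w = √((1·δx/x)² + (2·δu/u)²) = √(0.00407 + 0.0188) = 0.151, so δw = 2790.
Q = w − p: δQ = √(δw² + δp²) = √(7.77e+06 + 4.49e+05) = 2870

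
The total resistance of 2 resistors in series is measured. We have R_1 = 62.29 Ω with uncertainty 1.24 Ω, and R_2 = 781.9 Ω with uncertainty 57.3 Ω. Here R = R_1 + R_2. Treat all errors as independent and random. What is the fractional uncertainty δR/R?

0.0679

Sums and differences: (δR)² = Σ (cᵢ δxᵢ)².
  (δR_1)² = 1.54;  (δR_2)² = 3280
δR = √(3280) = 57.3 Ω
R = 844.2 Ω, so δR/R = 57.3/844.2 = 0.0679.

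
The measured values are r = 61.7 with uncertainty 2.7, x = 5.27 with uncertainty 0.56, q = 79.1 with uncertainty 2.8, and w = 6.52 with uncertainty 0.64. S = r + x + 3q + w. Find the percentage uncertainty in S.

2.85%

S is a linear combination, so absolute uncertainties add in quadrature:
  (δr)² = 7.29;  (δx)² = 0.314;  (3·δq)² = 70.6;  (δw)² = 0.410
δS = √(78.6) = 8.86
S = 311, so δS/S = 8.86/311 = 0.0285.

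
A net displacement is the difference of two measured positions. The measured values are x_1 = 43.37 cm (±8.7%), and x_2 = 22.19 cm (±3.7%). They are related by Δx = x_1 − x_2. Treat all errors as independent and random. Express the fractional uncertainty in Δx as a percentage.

Δx is a linear combination, so absolute uncertainties add in quadrature:
  (δx_1)² = 14.2;  (δx_2)² = 0.674
δΔx = √(14.9) = 3.86 cm
Δx = 21.18 cm, so δΔx/Δx = 3.86/21.18 = 0.182.

18.2%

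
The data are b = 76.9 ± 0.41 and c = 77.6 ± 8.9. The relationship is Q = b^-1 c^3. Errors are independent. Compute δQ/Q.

Each factor contributes (exponent × relative error)² to (δQ/Q)²:
  (-1·δb/b)² = (-1×0.00533)² = 2.84e-05;  (3·δc/c)² = (3×0.115)² = 0.118
δQ/Q = √(0.118) = 0.344

0.344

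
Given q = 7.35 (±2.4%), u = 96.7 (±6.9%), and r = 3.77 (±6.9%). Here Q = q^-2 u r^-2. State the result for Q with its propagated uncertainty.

Products/powers → add relative errors in quadrature, weighted by exponent:
  (-2·δq/q)² = (-2×0.0240)² = 0.00230;  (1·δu/u)² = (1×0.0690)² = 0.00476;  (-2·δr/r)² = (-2×0.0690)² = 0.0190
δQ/Q = √(0.0261) = 0.162
Q = 0.126, so δQ = 0.162 × 0.126 = 0.0203.

0.126 ± 0.0203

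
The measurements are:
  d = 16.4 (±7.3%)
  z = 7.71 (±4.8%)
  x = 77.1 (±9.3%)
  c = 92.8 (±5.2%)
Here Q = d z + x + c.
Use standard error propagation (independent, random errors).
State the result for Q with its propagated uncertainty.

Let p = d·z = 126. δp/p = √((1·δd/d)² + (1·δz/z)²) = √(0.00533 + 0.00230) = 0.0874, so δp = 11.0.
Q = p + x + c: δQ = √(δp² + δx² + δc²) = √(122 + 51.4 + 23.3) = 14.0
Q = 296.

296 ± 14.0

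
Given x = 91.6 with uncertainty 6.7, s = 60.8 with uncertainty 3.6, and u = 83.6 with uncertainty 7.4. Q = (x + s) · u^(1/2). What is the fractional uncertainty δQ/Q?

Let w = x + s = 152. δw = √(δx² + δs²) = √(44.9 + 13.0) = 7.61, so δw/w = 0.0499.
Q is then a monomial in w, u:
δQ/Q = √((δw/w)² + (½·δu/u)²) = √(0.00249 + 0.00196) = 0.0667

0.0667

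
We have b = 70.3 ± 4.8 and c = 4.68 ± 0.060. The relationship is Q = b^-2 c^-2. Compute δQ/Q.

0.139

Relative error in a monomial: (δQ/Q)² = Σ (nᵢ · δxᵢ/xᵢ)².
  (-2·δb/b)² = (-2×0.0683)² = 0.0186;  (-2·δc/c)² = (-2×0.0128)² = 0.000657
δQ/Q = √(0.0193) = 0.139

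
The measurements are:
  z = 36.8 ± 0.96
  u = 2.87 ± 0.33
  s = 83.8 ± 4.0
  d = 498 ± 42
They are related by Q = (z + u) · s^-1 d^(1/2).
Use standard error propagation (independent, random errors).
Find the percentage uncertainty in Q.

6.86%

Let w = z + u = 39.7. δw = √(δz² + δu²) = √(0.922 + 0.109) = 1.02, so δw/w = 0.0256.
Q is then a monomial in w, s, d:
δQ/Q = √((δw/w)² + (-1·δs/s)² + (½·δd/d)²) = √(0.000655 + 0.00228 + 0.00178) = 0.0686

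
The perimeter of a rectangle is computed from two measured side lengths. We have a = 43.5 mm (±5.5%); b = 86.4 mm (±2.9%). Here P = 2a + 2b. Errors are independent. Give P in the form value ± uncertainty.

Each term contributes (cᵢ δxᵢ)² to (δP)²:
  (2·δa)² = 22.9;  (2·δb)² = 25.1
δP = √(48.0) = 6.93 mm
P = 260 mm.

260 ± 6.93 mm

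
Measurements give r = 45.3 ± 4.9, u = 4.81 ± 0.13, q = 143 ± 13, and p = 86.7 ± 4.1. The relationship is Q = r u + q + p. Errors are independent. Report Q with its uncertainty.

Let w = r·u = 218. δw/w = √((1·δr/r)² + (1·δu/u)²) = √(0.0117 + 0.000730) = 0.111, so δw = 24.3.
Q = w + q + p: δQ = √(δw² + δq² + δp²) = √(590 + 169 + 16.8) = 27.9
Q = 448.

448 ± 27.9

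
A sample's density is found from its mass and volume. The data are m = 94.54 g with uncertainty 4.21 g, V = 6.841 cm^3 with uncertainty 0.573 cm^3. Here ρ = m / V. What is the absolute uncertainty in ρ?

1.31 g/cm^3

For a monomial ρ ∝ m, V^-1, fractional errors add in quadrature:
  (1·δm/m)² = (1×0.0445)² = 0.00198;  (-1·δV/V)² = (-1×0.0838)² = 0.00702
δρ/ρ = √(0.00900) = 0.0949
ρ = 13.82 g/cm^3, so δρ = 0.0949 × 13.82 = 1.31 g/cm^3.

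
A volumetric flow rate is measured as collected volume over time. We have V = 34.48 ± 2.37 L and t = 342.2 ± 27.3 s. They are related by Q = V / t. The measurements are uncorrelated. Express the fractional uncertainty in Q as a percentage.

Each factor contributes (exponent × relative error)² to (δQ/Q)²:
  (1·δV/V)² = (1×0.0687)² = 0.00472;  (-1·δt/t)² = (-1×0.0798)² = 0.00636
δQ/Q = √(0.0111) = 0.105

10.5%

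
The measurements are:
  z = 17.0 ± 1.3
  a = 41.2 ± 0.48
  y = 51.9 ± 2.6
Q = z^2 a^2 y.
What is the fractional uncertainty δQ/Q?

0.163

Each factor contributes (exponent × relative error)² to (δQ/Q)²:
  (2·δz/z)² = (2×0.0765)² = 0.0234;  (2·δa/a)² = (2×0.0117)² = 0.000543;  (1·δy/y)² = (1×0.0501)² = 0.00251
δQ/Q = √(0.0264) = 0.163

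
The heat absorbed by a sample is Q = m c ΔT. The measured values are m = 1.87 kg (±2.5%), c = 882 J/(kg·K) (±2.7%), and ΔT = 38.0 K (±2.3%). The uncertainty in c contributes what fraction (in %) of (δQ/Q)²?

(δQ/Q)² = (1·δm/m)² + (1·δc/c)² + (1·δΔT/ΔT)²
  m term: (1×0.0250)² = 0.000625
  c term: (1×0.0270)² = 0.000729
  ΔT term: (1×0.0230)² = 0.000529
Total = 0.00188. Share from c = 0.000729/0.00188 = 0.387.

38.7%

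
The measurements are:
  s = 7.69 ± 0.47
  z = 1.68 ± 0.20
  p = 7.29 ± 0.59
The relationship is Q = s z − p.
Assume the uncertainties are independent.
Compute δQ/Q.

0.325

Let w = s·z = 12.9. δw/w = √((1·δs/s)² + (1·δz/z)²) = √(0.00374 + 0.0142) = 0.134, so δw = 1.73.
Q = w − p: δQ = √(δw² + δp²) = √(2.99 + 0.348) = 1.83
Q = 5.63, so δQ/Q = 1.83/5.63 = 0.325.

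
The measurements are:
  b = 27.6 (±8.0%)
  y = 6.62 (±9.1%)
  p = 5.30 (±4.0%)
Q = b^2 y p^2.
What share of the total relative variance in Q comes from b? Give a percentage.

63.6%

(δQ/Q)² = (2·δb/b)² + (1·δy/y)² + (2·δp/p)²
  b term: (2×0.0800)² = 0.0256
  y term: (1×0.0910)² = 0.00828
  p term: (2×0.0400)² = 0.00640
Total = 0.0403. Share from b = 0.0256/0.0403 = 0.636.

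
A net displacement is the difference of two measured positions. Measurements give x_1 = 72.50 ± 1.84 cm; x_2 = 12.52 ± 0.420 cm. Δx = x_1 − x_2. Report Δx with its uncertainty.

59.98 ± 1.89 cm

For a sum/difference, combine absolute errors in quadrature:
  (δx_1)² = 3.39;  (δx_2)² = 0.176
δΔx = √(3.56) = 1.89 cm
Δx = 59.98 cm.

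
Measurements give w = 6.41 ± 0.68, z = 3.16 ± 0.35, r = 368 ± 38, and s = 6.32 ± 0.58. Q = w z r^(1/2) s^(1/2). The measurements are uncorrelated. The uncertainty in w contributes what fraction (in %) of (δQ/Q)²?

(δQ/Q)² = (1·δw/w)² + (1·δz/z)² + (½·δr/r)² + (½·δs/s)²
  w term: (1×0.106)² = 0.0113
  z term: (1×0.111)² = 0.0123
  r term: (0.5×0.103)² = 0.00267
  s term: (0.5×0.0918)² = 0.00211
Total = 0.0283. Share from w = 0.0113/0.0283 = 0.398.

39.8%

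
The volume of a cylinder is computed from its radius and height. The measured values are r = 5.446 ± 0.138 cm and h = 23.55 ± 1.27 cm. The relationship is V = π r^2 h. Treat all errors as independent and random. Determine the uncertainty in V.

Since V is a product/quotient, work with relative uncertainties:
  (2·δr/r)² = (2×0.0253)² = 0.00257;  (1·δh/h)² = (1×0.0539)² = 0.00291
δV/V = √(0.00548) = 0.0740
V = 2194 cm^3, so δV = 0.0740 × 2194 = 162 cm^3.

162 cm^3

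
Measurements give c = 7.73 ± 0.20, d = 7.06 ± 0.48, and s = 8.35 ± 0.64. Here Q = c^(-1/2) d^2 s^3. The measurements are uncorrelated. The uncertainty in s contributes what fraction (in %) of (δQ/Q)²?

(δQ/Q)² = (−½·δc/c)² + (2·δd/d)² + (3·δs/s)²
  c term: (-0.5×0.0259)² = 0.000167
  d term: (2×0.0680)² = 0.0185
  s term: (3×0.0766)² = 0.0529
Total = 0.0715. Share from s = 0.0529/0.0715 = 0.739.

73.9%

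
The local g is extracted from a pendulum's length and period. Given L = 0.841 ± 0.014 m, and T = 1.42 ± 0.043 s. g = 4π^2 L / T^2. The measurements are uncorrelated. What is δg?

1.03 m/s^2

For a monomial g ∝ L, T^-2, fractional errors add in quadrature:
  (1·δL/L)² = (1×0.0166)² = 0.000277;  (-2·δT/T)² = (-2×0.0303)² = 0.00367
δg/g = √(0.00395) = 0.0628
g = 16.5 m/s^2, so δg = 0.0628 × 16.5 = 1.03 m/s^2.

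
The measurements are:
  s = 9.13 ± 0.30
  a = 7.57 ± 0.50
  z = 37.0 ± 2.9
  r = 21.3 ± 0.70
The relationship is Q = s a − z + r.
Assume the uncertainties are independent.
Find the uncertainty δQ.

5.91

Let p = s·a = 69.1. δp/p = √((1·δs/s)² + (1·δa/a)²) = √(0.00108 + 0.00436) = 0.0738, so δp = 5.10.
Q = p − z + r: δQ = √(δp² + δz² + δr²) = √(26.0 + 8.41 + 0.490) = 5.91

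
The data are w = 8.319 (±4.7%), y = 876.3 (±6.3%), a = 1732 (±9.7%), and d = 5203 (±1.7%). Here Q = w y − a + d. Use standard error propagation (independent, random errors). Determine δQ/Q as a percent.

5.61%

Let p = w·y = 7290. δp/p = √((1·δw/w)² + (1·δy/y)²) = √(0.00221 + 0.00397) = 0.0786, so δp = 573.
Q = p − a + d: δQ = √(δp² + δa² + δd²) = √(3.28e+05 + 28200 + 7820) = 604
Q = 10760, so δQ/Q = 604/10760 = 0.0561.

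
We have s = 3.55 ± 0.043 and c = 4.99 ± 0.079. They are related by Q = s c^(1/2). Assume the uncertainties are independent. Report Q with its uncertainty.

Q is a product of powers, so relative uncertainties combine in quadrature:
  (1·δs/s)² = (1×0.0121)² = 0.000147;  (½·δc/c)² = (0.5×0.0158)² = 6.27e-05
δQ/Q = √(0.000209) = 0.0145
Q = 7.93, so δQ = 0.0145 × 7.93 = 0.115.

7.93 ± 0.115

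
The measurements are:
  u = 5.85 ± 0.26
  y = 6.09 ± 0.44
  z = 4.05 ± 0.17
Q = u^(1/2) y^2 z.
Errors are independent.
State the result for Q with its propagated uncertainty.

Relative error in a monomial: (δQ/Q)² = Σ (nᵢ · δxᵢ/xᵢ)².
  (½·δu/u)² = (0.5×0.0444)² = 0.000494;  (2·δy/y)² = (2×0.0722)² = 0.0209;  (1·δz/z)² = (1×0.0420)² = 0.00176
δQ/Q = √(0.0231) = 0.152
Q = 363, so δQ = 0.152 × 363 = 55.3.

363 ± 55.3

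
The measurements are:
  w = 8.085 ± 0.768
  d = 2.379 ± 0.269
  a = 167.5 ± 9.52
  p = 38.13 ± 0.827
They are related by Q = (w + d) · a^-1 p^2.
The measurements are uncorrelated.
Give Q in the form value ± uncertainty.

90.83 ± 9.59

Let u = w + d = 10.46. δu = √(δw² + δd²) = √(0.590 + 0.0724) = 0.814, so δu/u = 0.0778.
Q is then a monomial in u, a, p:
δQ/Q = √((δu/u)² + (-1·δa/a)² + (2·δp/p)²) = √(0.00605 + 0.00323 + 0.00188) = 0.106
Q = 90.83, so δQ = 0.106 × 90.83 = 9.59.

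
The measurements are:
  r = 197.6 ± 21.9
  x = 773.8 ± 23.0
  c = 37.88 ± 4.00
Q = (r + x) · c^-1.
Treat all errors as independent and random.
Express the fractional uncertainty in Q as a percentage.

Let u = r + x = 971.4. δu = √(δr² + δx²) = √(480 + 529) = 31.8, so δu/u = 0.0327.
Q is then a monomial in u, c:
δQ/Q = √((δu/u)² + (-1·δc/c)²) = √(0.00107 + 0.0112) = 0.111

11.1%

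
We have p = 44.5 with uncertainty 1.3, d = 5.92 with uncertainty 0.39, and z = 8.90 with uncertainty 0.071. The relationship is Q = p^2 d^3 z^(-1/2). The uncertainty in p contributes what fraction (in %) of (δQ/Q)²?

(δQ/Q)² = (2·δp/p)² + (3·δd/d)² + (−½·δz/z)²
  p term: (2×0.0292)² = 0.00341
  d term: (3×0.0659)² = 0.0391
  z term: (-0.5×0.00798)² = 1.59e-05
Total = 0.0425. Share from p = 0.00341/0.0425 = 0.0803.

8.03%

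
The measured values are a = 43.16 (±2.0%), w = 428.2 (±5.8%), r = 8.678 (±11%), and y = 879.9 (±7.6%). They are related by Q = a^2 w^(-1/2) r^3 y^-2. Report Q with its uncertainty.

For a monomial Q ∝ a^2, w^(-1/2), r^3, y^-2, fractional errors add in quadrature:
  (2·δa/a)² = (2×0.0200)² = 0.00160;  (−½·δw/w)² = (-0.5×0.0580)² = 0.000841;  (3·δr/r)² = (3×0.110)² = 0.109;  (-2·δy/y)² = (-2×0.0760)² = 0.0231
δQ/Q = √(0.134) = 0.367
Q = 0.07599, so δQ = 0.367 × 0.07599 = 0.0279.

0.07599 ± 0.0279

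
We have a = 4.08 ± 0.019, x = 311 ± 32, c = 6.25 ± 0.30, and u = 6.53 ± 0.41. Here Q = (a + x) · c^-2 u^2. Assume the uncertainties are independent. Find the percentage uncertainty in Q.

Let w = a + x = 315. δw = √(δa² + δx²) = √(0.000361 + 1020) = 32.0, so δw/w = 0.102.
Q is then a monomial in w, c, u:
δQ/Q = √((δw/w)² + (-2·δc/c)² + (2·δu/u)²) = √(0.0103 + 0.00922 + 0.0158) = 0.188

18.8%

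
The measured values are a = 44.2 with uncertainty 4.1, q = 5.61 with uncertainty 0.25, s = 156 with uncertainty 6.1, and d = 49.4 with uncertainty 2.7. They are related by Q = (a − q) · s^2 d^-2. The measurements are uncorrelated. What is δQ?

66.0

Let u = a − q = 38.6. δu = √(δa² + δq²) = √(16.8 + 0.0625) = 4.11, so δu/u = 0.106.
Q is then a monomial in u, s, d:
δQ/Q = √((δu/u)² + (2·δs/s)² + (-2·δd/d)²) = √(0.0113 + 0.00612 + 0.0119) = 0.171
Q = 385, so δQ = 0.171 × 385 = 66.0.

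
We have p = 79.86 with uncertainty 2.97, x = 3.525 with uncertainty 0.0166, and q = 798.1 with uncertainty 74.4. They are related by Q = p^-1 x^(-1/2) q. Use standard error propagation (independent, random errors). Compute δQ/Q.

Products/powers → add relative errors in quadrature, weighted by exponent:
  (-1·δp/p)² = (-1×0.0372)² = 0.00138;  (−½·δx/x)² = (-0.5×0.00471)² = 5.54e-06;  (1·δq/q)² = (1×0.0932)² = 0.00869
δQ/Q = √(0.0101) = 0.100

0.100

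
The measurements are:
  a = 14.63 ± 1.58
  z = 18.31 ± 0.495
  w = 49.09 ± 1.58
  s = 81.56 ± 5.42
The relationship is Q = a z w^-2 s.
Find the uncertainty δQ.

1.31

Since Q is a product/quotient, work with relative uncertainties:
  (1·δa/a)² = (1×0.108)² = 0.0117;  (1·δz/z)² = (1×0.0270)² = 0.000731;  (-2·δw/w)² = (-2×0.0322)² = 0.00414;  (1·δs/s)² = (1×0.0665)² = 0.00442
δQ/Q = √(0.0210) = 0.145
Q = 9.066, so δQ = 0.145 × 9.066 = 1.31.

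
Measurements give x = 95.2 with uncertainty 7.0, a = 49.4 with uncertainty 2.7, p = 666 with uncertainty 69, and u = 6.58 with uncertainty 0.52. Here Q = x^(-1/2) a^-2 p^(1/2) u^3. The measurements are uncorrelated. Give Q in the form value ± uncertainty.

Each factor contributes (exponent × relative error)² to (δQ/Q)²:
  (−½·δx/x)² = (-0.5×0.0735)² = 0.00135;  (-2·δa/a)² = (-2×0.0547)² = 0.0119;  (½·δp/p)² = (0.5×0.104)² = 0.00268;  (3·δu/u)² = (3×0.0790)² = 0.0562
δQ/Q = √(0.0722) = 0.269
Q = 0.309, so δQ = 0.269 × 0.309 = 0.0830.

0.309 ± 0.0830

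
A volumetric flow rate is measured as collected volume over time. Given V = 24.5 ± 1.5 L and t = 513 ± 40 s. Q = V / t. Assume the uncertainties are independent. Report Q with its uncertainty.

For a monomial Q ∝ V, t^-1, fractional errors add in quadrature:
  (1·δV/V)² = (1×0.0612)² = 0.00375;  (-1·δt/t)² = (-1×0.0780)² = 0.00608
δQ/Q = √(0.00983) = 0.0991
Q = 0.0478 L/s, so δQ = 0.0991 × 0.0478 = 0.00473 L/s.

0.0478 ± 0.00473 L/s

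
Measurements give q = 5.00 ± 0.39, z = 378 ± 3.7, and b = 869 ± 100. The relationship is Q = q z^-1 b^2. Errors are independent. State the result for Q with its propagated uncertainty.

Products/powers → add relative errors in quadrature, weighted by exponent:
  (1·δq/q)² = (1×0.0780)² = 0.00608;  (-1·δz/z)² = (-1×0.00979)² = 9.58e-05;  (2·δb/b)² = (2×0.115)² = 0.0530
δQ/Q = √(0.0591) = 0.243
Q = 9990, so δQ = 0.243 × 9990 = 2430.

9990 ± 2430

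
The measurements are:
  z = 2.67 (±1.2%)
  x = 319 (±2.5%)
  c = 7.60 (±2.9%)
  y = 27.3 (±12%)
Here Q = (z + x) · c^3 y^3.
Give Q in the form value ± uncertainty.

Let u = z + x = 322. δu = √(δz² + δx²) = √(0.00103 + 63.6) = 7.98, so δu/u = 0.0248.
Q is then a monomial in u, c, y:
δQ/Q = √((δu/u)² + (3·δc/c)² + (3·δy/y)²) = √(0.000615 + 0.00757 + 0.130) = 0.371
Q = 2.87e+09, so δQ = 0.371 × 2.87e+09 = 1.07e+09.

(2.87 ± 1.07) × 10^9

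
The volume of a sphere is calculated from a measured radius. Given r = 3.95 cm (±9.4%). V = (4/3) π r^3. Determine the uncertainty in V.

For a monomial V ∝ r^3, fractional errors add in quadrature:
  (3·δr/r)² = (3×0.0940)² = 0.0795
δV/V = √(0.0795) = 0.282
V = 258 cm^3, so δV = 0.282 × 258 = 72.8 cm^3.

72.8 cm^3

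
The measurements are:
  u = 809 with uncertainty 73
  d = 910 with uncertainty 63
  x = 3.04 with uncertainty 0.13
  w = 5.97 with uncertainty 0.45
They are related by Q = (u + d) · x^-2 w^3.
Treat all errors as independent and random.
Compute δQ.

9820

Let h = u + d = 1720. δh = √(δu² + δd²) = √(5330 + 3970) = 96.4, so δh/h = 0.0561.
Q is then a monomial in h, x, w:
δQ/Q = √((δh/h)² + (-2·δx/x)² + (3·δw/w)²) = √(0.00315 + 0.00731 + 0.0511) = 0.248
Q = 39600, so δQ = 0.248 × 39600 = 9820.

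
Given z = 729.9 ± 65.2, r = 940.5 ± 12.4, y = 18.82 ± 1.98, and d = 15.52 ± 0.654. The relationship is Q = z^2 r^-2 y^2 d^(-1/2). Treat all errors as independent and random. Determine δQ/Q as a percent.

Each factor contributes (exponent × relative error)² to (δQ/Q)²:
  (2·δz/z)² = (2×0.0893)² = 0.0319;  (-2·δr/r)² = (-2×0.0132)² = 0.000695;  (2·δy/y)² = (2×0.105)² = 0.0443;  (−½·δd/d)² = (-0.5×0.0421)² = 0.000444
δQ/Q = √(0.0773) = 0.278

27.8%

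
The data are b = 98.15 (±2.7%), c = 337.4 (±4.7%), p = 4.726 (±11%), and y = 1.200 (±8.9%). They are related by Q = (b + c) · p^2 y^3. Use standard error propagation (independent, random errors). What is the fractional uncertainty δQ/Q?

Let u = b + c = 435.5. δu = √(δb² + δc²) = √(7.02 + 251) = 16.1, so δu/u = 0.0369.
Q is then a monomial in u, p, y:
δQ/Q = √((δu/u)² + (2·δp/p)² + (3·δy/y)²) = √(0.00136 + 0.0484 + 0.0713) = 0.348

0.348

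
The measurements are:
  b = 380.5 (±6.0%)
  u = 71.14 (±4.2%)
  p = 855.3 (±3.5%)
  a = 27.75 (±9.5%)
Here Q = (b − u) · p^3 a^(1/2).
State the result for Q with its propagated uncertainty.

(1.020 ± 0.140) × 10^12

Let w = b − u = 309.4. δw = √(δb² + δu²) = √(521 + 8.93) = 23.0, so δw/w = 0.0744.
Q is then a monomial in w, p, a:
δQ/Q = √((δw/w)² + (3·δp/p)² + (½·δa/a)²) = √(0.00554 + 0.0110 + 0.00226) = 0.137
Q = 1.02e+12, so δQ = 0.137 × 1.02e+12 = 1.4e+11.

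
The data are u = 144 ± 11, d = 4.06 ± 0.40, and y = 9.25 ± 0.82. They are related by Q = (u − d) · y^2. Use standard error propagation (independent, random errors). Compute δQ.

Let w = u − d = 140. δw = √(δu² + δd²) = √(121 + 0.160) = 11.0, so δw/w = 0.0787.
Q is then a monomial in w, y:
δQ/Q = √((δw/w)² + (2·δy/y)²) = √(0.00619 + 0.0314) = 0.194
Q = 12000, so δQ = 0.194 × 12000 = 2320.

2320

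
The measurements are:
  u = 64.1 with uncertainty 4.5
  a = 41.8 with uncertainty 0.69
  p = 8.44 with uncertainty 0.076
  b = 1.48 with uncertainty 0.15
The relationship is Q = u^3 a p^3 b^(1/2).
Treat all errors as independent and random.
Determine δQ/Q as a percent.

21.9%

For a monomial Q ∝ u^3, a, p^3, b^(1/2), fractional errors add in quadrature:
  (3·δu/u)² = (3×0.0702)² = 0.0444;  (1·δa/a)² = (1×0.0165)² = 0.000272;  (3·δp/p)² = (3×0.00900)² = 0.000730;  (½·δb/b)² = (0.5×0.101)² = 0.00257
δQ/Q = √(0.0479) = 0.219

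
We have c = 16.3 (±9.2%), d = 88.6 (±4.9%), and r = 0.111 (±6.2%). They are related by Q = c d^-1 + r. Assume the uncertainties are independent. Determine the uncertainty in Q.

Let p = c·d^-1 = 0.184. δp/p = √((1·δc/c)² + (-1·δd/d)²) = √(0.00846 + 0.00240) = 0.104, so δp = 0.0192.
Q = p + r: δQ = √(δp² + δr²) = √(0.000368 + 4.74e-05) = 0.0204

0.0204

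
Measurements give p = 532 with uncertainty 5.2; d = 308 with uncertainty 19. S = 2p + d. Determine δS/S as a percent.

1.58%

For a sum/difference, combine absolute errors in quadrature:
  (2·δp)² = 108;  (δd)² = 361
δS = √(469) = 21.7
S = 1370, so δS/S = 21.7/1370 = 0.0158.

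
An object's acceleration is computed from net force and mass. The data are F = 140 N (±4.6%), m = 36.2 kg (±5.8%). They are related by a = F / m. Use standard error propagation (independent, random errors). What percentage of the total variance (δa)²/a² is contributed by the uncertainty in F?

(δa/a)² = (1·δF/F)² + (-1·δm/m)²
  F term: (1×0.0460)² = 0.00212
  m term: (-1×0.0580)² = 0.00336
Total = 0.00548. Share from F = 0.00212/0.00548 = 0.386.

38.6%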